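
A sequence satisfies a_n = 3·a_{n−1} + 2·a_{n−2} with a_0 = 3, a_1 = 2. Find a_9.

82400

With companion matrix A = [[3, 2], [1, 0]], [a_n, a_{n−1}]ᵀ = A·[a_{n−1}, a_{n−2}]ᵀ, so [a_9, a_8]ᵀ = A⁸·[a_1, a_0]ᵀ.
A⁸ = [[22363, 12558], [6279, 3526]], giving [a_9, a_8]ᵀ = [[82400], [23136]].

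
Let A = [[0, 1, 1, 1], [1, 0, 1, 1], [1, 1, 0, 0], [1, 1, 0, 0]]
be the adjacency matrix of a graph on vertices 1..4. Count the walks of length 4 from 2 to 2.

The number of length-4 walks from vertex 2 to vertex 2 is entry (2,2) of A⁴, where A is the adjacency matrix.
A² = [[3, 2, 1, 1], [2, 3, 1, 1], [1, 1, 2, 2], [1, 1, 2, 2]]
A³ = [[4, 5, 5, 5], [5, 4, 5, 5], [5, 5, 2, 2], [5, 5, 2, 2]]
A⁴ = [[15, 14, 9, 9], [14, 15, 9, 9], [9, 9, 10, 10], [9, 9, 10, 10]]

15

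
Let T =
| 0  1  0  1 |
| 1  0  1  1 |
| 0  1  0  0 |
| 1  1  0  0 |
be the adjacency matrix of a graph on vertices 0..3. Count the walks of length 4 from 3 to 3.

The number of length-4 walks from vertex 3 to vertex 3 is entry (3,3) of T⁴, where T is the adjacency matrix.
T² = [[2, 1, 1, 1], [1, 3, 0, 1], [1, 0, 1, 1], [1, 1, 1, 2]]
T³ = [[2, 4, 1, 3], [4, 2, 3, 4], [1, 3, 0, 1], [3, 4, 1, 2]]
T⁴ = [[7, 6, 4, 6], [6, 11, 2, 6], [4, 2, 3, 4], [6, 6, 4, 7]]

7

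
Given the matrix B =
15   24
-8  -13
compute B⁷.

tr B = 2 and det B = -3, so the characteristic polynomial is λ² − (2)λ + (-3) with roots -1 and 3.
Eigenvectors give P = [[3, -2], [-2, 1]] with P⁻¹ = [[-1, -2], [-2, -3]], and B = P·diag(-1, 3)·P⁻¹.
Then B⁷ = P·diag(-1, 2187)·P⁻¹ = [[-3, -4374], [2, 2187]] · [[-1, -2], [-2, -3]] = [[8751, 13128], [-4376, -6565]].

[[8751, 13128], [-4376, -6565]]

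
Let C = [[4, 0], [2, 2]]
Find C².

[[16, 0], [12, 4]]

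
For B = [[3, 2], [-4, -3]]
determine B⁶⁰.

B² = I (check: tr B = 0 and det B = -1), so B⁶⁰ = I since 60 is even.

[[1, 0], [0, 1]]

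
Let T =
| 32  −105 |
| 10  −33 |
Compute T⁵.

tr T = −1 and det T = −6, so the characteristic polynomial is λ² − (−1)λ + (−6) with roots 2 and −3.
Eigenvectors give P = [[7, 3], [2, 1]] with P⁻¹ = [[1, −3], [−2, 7]], and T = P·diag(2, −3)·P⁻¹.
Then T⁵ = P·diag(32, −243)·P⁻¹ = [[224, −729], [64, −243]] · [[1, −3], [−2, 7]] = [[1682, −5775], [550, −1893]].

[[1682, −5775], [550, −1893]]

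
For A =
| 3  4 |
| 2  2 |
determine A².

[[17, 20], [10, 12]]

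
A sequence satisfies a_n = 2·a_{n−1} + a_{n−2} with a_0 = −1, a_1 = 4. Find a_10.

8527

With companion matrix Q = [[2, 1], [1, 0]], [a_n, a_{n−1}]ᵀ = Q·[a_{n−1}, a_{n−2}]ᵀ, so [a_10, a_9]ᵀ = Q^9·[a_1, a_0]ᵀ.
Q^9 = [[2378, 985], [985, 408]], giving [a_10, a_9]ᵀ = [[8527], [3532]].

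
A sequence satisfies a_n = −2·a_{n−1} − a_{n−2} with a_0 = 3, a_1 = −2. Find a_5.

With companion matrix A = [[−2, −1], [1, 0]], [a_n, a_{n−1}]ᵀ = A·[a_{n−1}, a_{n−2}]ᵀ, so [a_5, a_4]ᵀ = A^4·[a_1, a_0]ᵀ.
A^4 = [[5, 4], [−4, −3]], giving [a_5, a_4]ᵀ = [[2], [−1]].

2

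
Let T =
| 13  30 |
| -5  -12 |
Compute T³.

tr T = 1 and det T = -6, so the characteristic polynomial is λ² − (1)λ + (-6) with roots 3 and -2.
Eigenvectors give P = [[-3, 2], [1, -1]] with P⁻¹ = [[-1, -2], [-1, -3]], and T = P·diag(3, -2)·P⁻¹.
Then T³ = P·diag(27, -8)·P⁻¹ = [[-81, -16], [27, 8]] · [[-1, -2], [-1, -3]] = [[97, 210], [-35, -78]].

[[97, 210], [-35, -78]]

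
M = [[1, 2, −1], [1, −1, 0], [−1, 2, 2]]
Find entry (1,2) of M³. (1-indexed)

M² = [[4, −2, −3], [0, 3, −1], [−1, 0, 5]]
M³ = [[5, 4, −10], [4, −5, −2], [−6, 8, 11]]

4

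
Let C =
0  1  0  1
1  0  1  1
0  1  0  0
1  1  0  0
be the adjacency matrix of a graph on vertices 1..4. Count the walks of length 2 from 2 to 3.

The number of length-2 walks from vertex 2 to vertex 3 is entry (2,3) of C², where C is the adjacency matrix.
C² = [[2, 1, 1, 1], [1, 3, 0, 1], [1, 0, 1, 1], [1, 1, 1, 2]]

0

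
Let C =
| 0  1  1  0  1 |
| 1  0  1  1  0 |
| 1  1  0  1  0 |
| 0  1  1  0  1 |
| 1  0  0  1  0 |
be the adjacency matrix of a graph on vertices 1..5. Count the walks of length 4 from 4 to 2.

11

The number of length-4 walks from vertex 4 to vertex 2 is entry (4,2) of C⁴, where C is the adjacency matrix.
C² = [[3, 1, 1, 3, 0], [1, 3, 2, 1, 2], [1, 2, 3, 1, 2], [3, 1, 1, 3, 0], [0, 2, 2, 0, 2]]
C³ = [[2, 7, 7, 2, 6], [7, 4, 5, 7, 2], [7, 5, 4, 7, 2], [2, 7, 7, 2, 6], [6, 2, 2, 6, 0]]
C⁴ = [[20, 11, 11, 20, 4], [11, 19, 18, 11, 14], [11, 18, 19, 11, 14], [20, 11, 11, 20, 4], [4, 14, 14, 4, 12]]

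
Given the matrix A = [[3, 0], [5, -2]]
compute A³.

[[27, 0], [35, -8]]

tr A = 1 and det A = -6, so the characteristic polynomial is λ² − (1)λ + (-6) with roots 3 and -2.
Eigenvectors give P = [[-1, 0], [-1, 1]] with P⁻¹ = [[-1, 0], [-1, 1]], and A = P·diag(3, -2)·P⁻¹.
Then A³ = P·diag(27, -8)·P⁻¹ = [[-27, 0], [-27, -8]] · [[-1, 0], [-1, 1]] = [[27, 0], [35, -8]].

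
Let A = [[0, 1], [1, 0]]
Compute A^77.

A² = I (check: tr A = 0 and det A = −1), so A^77 = A since 77 is odd.

[[0, 1], [1, 0]]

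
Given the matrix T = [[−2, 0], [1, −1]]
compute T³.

[[−8, 0], [7, −1]]

T² = [[4, 0], [−3, 1]]
T³ = [[−8, 0], [7, −1]]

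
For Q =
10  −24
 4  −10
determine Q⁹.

[[2560, −6144], [1024, −2560]]

tr Q = 0 and det Q = −4, so the characteristic polynomial is λ² − (0)λ + (−4) with roots −2 and 2.
Eigenvectors give P = [[2, 3], [1, 1]] with P⁻¹ = [[−1, 3], [1, −2]], and Q = P·diag(−2, 2)·P⁻¹.
Then Q⁹ = P·diag(−512, 512)·P⁻¹ = [[−1024, 1536], [−512, 512]] · [[−1, 3], [1, −2]] = [[2560, −6144], [1024, −2560]].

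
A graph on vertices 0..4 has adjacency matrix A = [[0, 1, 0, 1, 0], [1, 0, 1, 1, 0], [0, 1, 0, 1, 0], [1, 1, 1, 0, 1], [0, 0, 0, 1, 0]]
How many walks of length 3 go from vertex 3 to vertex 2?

6

The number of length-3 walks from vertex 3 to vertex 2 is entry (3,2) of A³, where A is the adjacency matrix.
A² = [[2, 1, 2, 1, 1], [1, 3, 1, 2, 1], [2, 1, 2, 1, 1], [1, 2, 1, 4, 0], [1, 1, 1, 0, 1]]
A³ = [[2, 5, 2, 6, 1], [5, 4, 5, 6, 2], [2, 5, 2, 6, 1], [6, 6, 6, 4, 4], [1, 2, 1, 4, 0]]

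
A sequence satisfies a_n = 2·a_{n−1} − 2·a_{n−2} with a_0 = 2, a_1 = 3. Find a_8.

With companion matrix C = [[2, −2], [1, 0]], [a_n, a_{n−1}]ᵀ = C·[a_{n−1}, a_{n−2}]ᵀ, so [a_8, a_7]ᵀ = C^7·[a_1, a_0]ᵀ.
C^7 = [[0, 16], [−8, 16]], giving [a_8, a_7]ᵀ = [[32], [8]].

32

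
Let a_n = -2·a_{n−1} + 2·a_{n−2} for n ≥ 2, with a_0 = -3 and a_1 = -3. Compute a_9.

-1968

With companion matrix T = [[-2, 2], [1, 0]], [a_n, a_{n−1}]ᵀ = T·[a_{n−1}, a_{n−2}]ᵀ, so [a_9, a_8]ᵀ = T⁸·[a_1, a_0]ᵀ.
T⁸ = [[2448, -1792], [-896, 656]], giving [a_9, a_8]ᵀ = [[-1968], [720]].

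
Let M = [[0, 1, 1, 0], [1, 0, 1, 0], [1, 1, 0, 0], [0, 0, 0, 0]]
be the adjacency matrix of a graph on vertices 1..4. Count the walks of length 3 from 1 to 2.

The number of length-3 walks from vertex 1 to vertex 2 is entry (1,2) of M³, where M is the adjacency matrix.
M² = [[2, 1, 1, 0], [1, 2, 1, 0], [1, 1, 2, 0], [0, 0, 0, 0]]
M³ = [[2, 3, 3, 0], [3, 2, 3, 0], [3, 3, 2, 0], [0, 0, 0, 0]]

3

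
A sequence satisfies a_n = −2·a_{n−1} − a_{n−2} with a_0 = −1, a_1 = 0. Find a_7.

With companion matrix T = [[−2, −1], [1, 0]], [a_n, a_{n−1}]ᵀ = T·[a_{n−1}, a_{n−2}]ᵀ, so [a_7, a_6]ᵀ = T⁶·[a_1, a_0]ᵀ.
T⁶ = [[7, 6], [−6, −5]], giving [a_7, a_6]ᵀ = [[−6], [5]].

−6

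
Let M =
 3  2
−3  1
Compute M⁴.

M² = [[3, 8], [−12, −5]]
M³ = [[−15, 14], [−21, −29]]
M⁴ = [[−87, −16], [24, −71]]

[[−87, −16], [24, −71]]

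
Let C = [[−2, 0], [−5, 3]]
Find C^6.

tr C = 1 and det C = −6, so the characteristic polynomial is λ² − (1)λ + (−6) with roots −2 and 3.
Eigenvectors give P = [[−1, 0], [−1, −1]] with P⁻¹ = [[−1, 0], [1, −1]], and C = P·diag(−2, 3)·P⁻¹.
Then C^6 = P·diag(64, 729)·P⁻¹ = [[−64, 0], [−64, −729]] · [[−1, 0], [1, −1]] = [[64, 0], [−665, 729]].

[[64, 0], [−665, 729]]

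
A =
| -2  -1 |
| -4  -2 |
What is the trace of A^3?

-64

A^2 = [[8, 4], [16, 8]]
A^3 = [[-32, -16], [-64, -32]]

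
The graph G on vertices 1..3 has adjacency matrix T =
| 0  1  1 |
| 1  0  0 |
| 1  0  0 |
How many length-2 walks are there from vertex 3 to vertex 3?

1

The number of length-2 walks from vertex 3 to vertex 3 is entry (3,3) of T², where T is the adjacency matrix.
T² = [[2, 0, 0], [0, 1, 1], [0, 1, 1]]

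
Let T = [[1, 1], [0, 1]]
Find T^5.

T = I + N where N = [[0, 1], [0, 0]] is strictly upper-triangular, so N^2 = 0.
(I + N)^5 = I + 5·N = [[1, 5], [0, 1]].

[[1, 5], [0, 1]]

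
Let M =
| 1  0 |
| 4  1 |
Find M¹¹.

M = I + N where N = [[0, 0], [4, 0]] is strictly lower-triangular, so N² = 0.
(I + N)¹¹ = I + 11·N = [[1, 0], [44, 1]].

[[1, 0], [44, 1]]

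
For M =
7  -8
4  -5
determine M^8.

[[13121, -13120], [6560, -6559]]

tr M = 2 and det M = -3, so the characteristic polynomial is λ² − (2)λ + (-3) with roots 3 and -1.
Eigenvectors give P = [[2, 1], [1, 1]] with P⁻¹ = [[1, -1], [-1, 2]], and M = P·diag(3, -1)·P⁻¹.
Then M^8 = P·diag(6561, 1)·P⁻¹ = [[13122, 1], [6561, 1]] · [[1, -1], [-1, 2]] = [[13121, -13120], [6560, -6559]].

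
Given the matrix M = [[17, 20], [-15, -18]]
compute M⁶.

[[-1931, -2660], [1995, 2724]]

tr M = -1 and det M = -6, so the characteristic polynomial is λ² − (-1)λ + (-6) with roots 2 and -3.
Eigenvectors give P = [[-4, -1], [3, 1]] with P⁻¹ = [[-1, -1], [3, 4]], and M = P·diag(2, -3)·P⁻¹.
Then M⁶ = P·diag(64, 729)·P⁻¹ = [[-256, -729], [192, 729]] · [[-1, -1], [3, 4]] = [[-1931, -2660], [1995, 2724]].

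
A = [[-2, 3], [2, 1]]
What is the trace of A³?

-25

A² = [[10, -3], [-2, 7]]
A³ = [[-26, 27], [18, 1]]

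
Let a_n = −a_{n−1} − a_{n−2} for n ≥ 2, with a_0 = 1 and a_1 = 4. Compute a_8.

With companion matrix B = [[−1, −1], [1, 0]], [a_n, a_{n−1}]ᵀ = B·[a_{n−1}, a_{n−2}]ᵀ, so [a_8, a_7]ᵀ = B^7·[a_1, a_0]ᵀ.
B^7 = [[−1, −1], [1, 0]], giving [a_8, a_7]ᵀ = [[−5], [4]].

−5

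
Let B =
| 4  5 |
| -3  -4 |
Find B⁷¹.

B² = I (check: tr B = 0 and det B = -1), so B⁷¹ = B since 71 is odd.

[[4, 5], [-3, -4]]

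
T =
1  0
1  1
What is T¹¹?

[[1, 0], [11, 1]]

T = I + N where N = [[0, 0], [1, 0]] is strictly lower-triangular, so N² = 0.
(I + N)¹¹ = I + 11·N = [[1, 0], [11, 1]].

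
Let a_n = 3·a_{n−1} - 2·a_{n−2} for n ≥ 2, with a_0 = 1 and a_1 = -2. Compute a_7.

-380

With companion matrix M = [[3, -2], [1, 0]], [a_n, a_{n−1}]ᵀ = M·[a_{n−1}, a_{n−2}]ᵀ, so [a_7, a_6]ᵀ = M⁶·[a_1, a_0]ᵀ.
M⁶ = [[127, -126], [63, -62]], giving [a_7, a_6]ᵀ = [[-380], [-188]].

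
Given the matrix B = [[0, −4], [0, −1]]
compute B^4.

[[0, 4], [0, 1]]

B^2 = [[0, 4], [0, 1]]
B^3 = [[0, −4], [0, −1]]
B^4 = [[0, 4], [0, 1]]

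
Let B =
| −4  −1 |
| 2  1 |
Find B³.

[[−50, −11], [22, 5]]

B² = [[14, 3], [−6, −1]]
B³ = [[−50, −11], [22, 5]]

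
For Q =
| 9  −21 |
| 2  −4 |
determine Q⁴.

tr Q = 5 and det Q = 6, so the characteristic polynomial is λ² − (5)λ + (6) with roots 3 and 2.
Eigenvectors give P = [[7, 3], [2, 1]] with P⁻¹ = [[1, −3], [−2, 7]], and Q = P·diag(3, 2)·P⁻¹.
Then Q⁴ = P·diag(81, 16)·P⁻¹ = [[567, 48], [162, 16]] · [[1, −3], [−2, 7]] = [[471, −1365], [130, −374]].

[[471, −1365], [130, −374]]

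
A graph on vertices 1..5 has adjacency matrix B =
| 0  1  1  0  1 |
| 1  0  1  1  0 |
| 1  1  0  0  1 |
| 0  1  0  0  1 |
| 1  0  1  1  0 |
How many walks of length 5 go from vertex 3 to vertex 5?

The number of length-5 walks from vertex 3 to vertex 5 is entry (3,5) of B⁵, where B is the adjacency matrix.
B² = [[3, 1, 2, 2, 1], [1, 3, 1, 0, 3], [2, 1, 3, 2, 1], [2, 0, 2, 2, 0], [1, 3, 1, 0, 3]]
B³ = [[4, 7, 5, 2, 7], [7, 2, 7, 6, 2], [5, 7, 4, 2, 7], [2, 6, 2, 0, 6], [7, 2, 7, 6, 2]]
B⁴ = [[19, 11, 18, 14, 11], [11, 20, 11, 4, 20], [18, 11, 19, 14, 11], [14, 4, 14, 12, 4], [11, 20, 11, 4, 20]]
B⁵ = [[40, 51, 41, 22, 51], [51, 26, 51, 40, 26], [41, 51, 40, 22, 51], [22, 40, 22, 8, 40], [51, 26, 51, 40, 26]]

51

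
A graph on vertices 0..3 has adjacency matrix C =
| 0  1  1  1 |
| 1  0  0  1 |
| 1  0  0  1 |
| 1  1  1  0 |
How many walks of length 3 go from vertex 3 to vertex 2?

The number of length-3 walks from vertex 3 to vertex 2 is entry (3,2) of C^3, where C is the adjacency matrix.
C^2 = [[3, 1, 1, 2], [1, 2, 2, 1], [1, 2, 2, 1], [2, 1, 1, 3]]
C^3 = [[4, 5, 5, 5], [5, 2, 2, 5], [5, 2, 2, 5], [5, 5, 5, 4]]

5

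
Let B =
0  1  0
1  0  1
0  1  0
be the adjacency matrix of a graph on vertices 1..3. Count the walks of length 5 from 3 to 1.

The number of length-5 walks from vertex 3 to vertex 1 is entry (3,1) of B⁵, where B is the adjacency matrix.
B² = [[1, 0, 1], [0, 2, 0], [1, 0, 1]]
B³ = [[0, 2, 0], [2, 0, 2], [0, 2, 0]]
B⁴ = [[2, 0, 2], [0, 4, 0], [2, 0, 2]]
B⁵ = [[0, 4, 0], [4, 0, 4], [0, 4, 0]]

0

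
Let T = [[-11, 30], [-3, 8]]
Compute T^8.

tr T = -3 and det T = 2, so the characteristic polynomial is λ² − (-3)λ + (2) with roots -2 and -1.
Eigenvectors give P = [[-10, 3], [-3, 1]] with P⁻¹ = [[-1, 3], [-3, 10]], and T = P·diag(-2, -1)·P⁻¹.
Then T^8 = P·diag(256, 1)·P⁻¹ = [[-2560, 3], [-768, 1]] · [[-1, 3], [-3, 10]] = [[2551, -7650], [765, -2294]].

[[2551, -7650], [765, -2294]]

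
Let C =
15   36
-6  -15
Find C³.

[[135, 324], [-54, -135]]

tr C = 0 and det C = -9, so the characteristic polynomial is λ² − (0)λ + (-9) with roots 3 and -3.
Eigenvectors give P = [[3, -2], [-1, 1]] with P⁻¹ = [[1, 2], [1, 3]], and C = P·diag(3, -3)·P⁻¹.
Then C³ = P·diag(27, -27)·P⁻¹ = [[81, 54], [-27, -27]] · [[1, 2], [1, 3]] = [[135, 324], [-54, -135]].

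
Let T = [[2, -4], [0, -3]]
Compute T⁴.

T² = [[4, 4], [0, 9]]
T³ = [[8, -28], [0, -27]]
T⁴ = [[16, 52], [0, 81]]

[[16, 52], [0, 81]]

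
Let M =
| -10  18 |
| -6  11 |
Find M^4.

[[-44, 90], [-30, 61]]

tr M = 1 and det M = -2, so the characteristic polynomial is λ² − (1)λ + (-2) with roots 2 and -1.
Eigenvectors give P = [[-3, 2], [-2, 1]] with P⁻¹ = [[1, -2], [2, -3]], and M = P·diag(2, -1)·P⁻¹.
Then M^4 = P·diag(16, 1)·P⁻¹ = [[-48, 2], [-32, 1]] · [[1, -2], [2, -3]] = [[-44, 90], [-30, 61]].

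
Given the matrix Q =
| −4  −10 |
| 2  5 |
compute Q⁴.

Q² = Q (a projection; rank 1, trace 1), so Q⁴ = Q.

[[−4, −10], [2, 5]]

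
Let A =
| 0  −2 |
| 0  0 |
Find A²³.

[[0, 0], [0, 0]]

A is strictly triangular, hence nilpotent: A² = 0, so A²³ = 0.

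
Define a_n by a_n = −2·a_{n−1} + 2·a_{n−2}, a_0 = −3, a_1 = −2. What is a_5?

With companion matrix A = [[−2, 2], [1, 0]], [a_n, a_{n−1}]ᵀ = A·[a_{n−1}, a_{n−2}]ᵀ, so [a_5, a_4]ᵀ = A^4·[a_1, a_0]ᵀ.
A^4 = [[44, −32], [−16, 12]], giving [a_5, a_4]ᵀ = [[8], [−4]].

8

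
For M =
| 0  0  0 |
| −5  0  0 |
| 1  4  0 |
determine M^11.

[[0, 0, 0], [0, 0, 0], [0, 0, 0]]

M is strictly triangular, hence nilpotent: M^3 = 0, so M^11 = 0.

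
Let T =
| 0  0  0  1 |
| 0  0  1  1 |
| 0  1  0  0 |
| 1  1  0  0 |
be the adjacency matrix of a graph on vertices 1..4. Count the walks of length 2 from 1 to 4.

The number of length-2 walks from vertex 1 to vertex 4 is entry (1,4) of T², where T is the adjacency matrix.
T² = [[1, 1, 0, 0], [1, 2, 0, 0], [0, 0, 1, 1], [0, 0, 1, 2]]

0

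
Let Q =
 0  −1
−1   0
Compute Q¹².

Q² = I (check: tr Q = 0 and det Q = −1), so Q¹² = I since 12 is even.

[[1, 0], [0, 1]]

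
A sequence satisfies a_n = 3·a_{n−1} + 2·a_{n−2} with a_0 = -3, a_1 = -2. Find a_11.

-1045216

With companion matrix B = [[3, 2], [1, 0]], [a_n, a_{n−1}]ᵀ = B·[a_{n−1}, a_{n−2}]ᵀ, so [a_11, a_10]ᵀ = B¹⁰·[a_1, a_0]ᵀ.
B¹⁰ = [[283667, 159294], [79647, 44726]], giving [a_11, a_10]ᵀ = [[-1045216], [-293472]].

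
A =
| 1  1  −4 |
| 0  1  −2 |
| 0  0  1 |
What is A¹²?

A = I + N where N = [[0, 1, −4], [0, 0, −2], [0, 0, 0]] is strictly upper-triangular, so N³ = 0.
(I + N)¹² = I + 12·N + 66·N² = [[1, 12, −180], [0, 1, −24], [0, 0, 1]].

[[1, 12, −180], [0, 1, −24], [0, 0, 1]]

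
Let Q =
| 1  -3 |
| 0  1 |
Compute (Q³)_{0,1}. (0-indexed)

Q = I + N where N = [[0, -3], [0, 0]] is strictly upper-triangular, so N² = 0.
(I + N)³ = I + 3·N = [[1, -9], [0, 1]].

-9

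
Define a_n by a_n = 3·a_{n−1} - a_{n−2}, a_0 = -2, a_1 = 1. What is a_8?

With companion matrix M = [[3, -1], [1, 0]], [a_n, a_{n−1}]ᵀ = M·[a_{n−1}, a_{n−2}]ᵀ, so [a_8, a_7]ᵀ = M⁷·[a_1, a_0]ᵀ.
M⁷ = [[987, -377], [377, -144]], giving [a_8, a_7]ᵀ = [[1741], [665]].

1741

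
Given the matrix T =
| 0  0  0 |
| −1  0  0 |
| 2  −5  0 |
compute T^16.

[[0, 0, 0], [0, 0, 0], [0, 0, 0]]

T is strictly triangular, hence nilpotent: T^3 = 0, so T^16 = 0.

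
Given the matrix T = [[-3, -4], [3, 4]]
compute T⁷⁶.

[[-3, -4], [3, 4]]

T² = T (a projection; rank 1, trace 1), so T⁷⁶ = T.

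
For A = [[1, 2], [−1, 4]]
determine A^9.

[[−18659, 38342], [−19171, 38854]]

tr A = 5 and det A = 6, so the characteristic polynomial is λ² − (5)λ + (6) with roots 2 and 3.
Eigenvectors give P = [[2, 1], [1, 1]] with P⁻¹ = [[1, −1], [−1, 2]], and A = P·diag(2, 3)·P⁻¹.
Then A^9 = P·diag(512, 19683)·P⁻¹ = [[1024, 19683], [512, 19683]] · [[1, −1], [−1, 2]] = [[−18659, 38342], [−19171, 38854]].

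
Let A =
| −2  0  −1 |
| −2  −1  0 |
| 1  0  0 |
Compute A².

[[3, 0, 2], [6, 1, 2], [−2, 0, −1]]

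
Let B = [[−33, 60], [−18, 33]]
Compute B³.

tr B = 0 and det B = −9, so the characteristic polynomial is λ² − (0)λ + (−9) with roots −3 and 3.
Eigenvectors give P = [[2, −5], [1, −3]] with P⁻¹ = [[3, −5], [1, −2]], and B = P·diag(−3, 3)·P⁻¹.
Then B³ = P·diag(−27, 27)·P⁻¹ = [[−54, −135], [−27, −81]] · [[3, −5], [1, −2]] = [[−297, 540], [−162, 297]].

[[−297, 540], [−162, 297]]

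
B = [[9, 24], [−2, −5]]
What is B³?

[[105, 312], [−26, −77]]

tr B = 4 and det B = 3, so the characteristic polynomial is λ² − (4)λ + (3) with roots 1 and 3.
Eigenvectors give P = [[−3, 4], [1, −1]] with P⁻¹ = [[1, 4], [1, 3]], and B = P·diag(1, 3)·P⁻¹.
Then B³ = P·diag(1, 27)·P⁻¹ = [[−3, 108], [1, −27]] · [[1, 4], [1, 3]] = [[105, 312], [−26, −77]].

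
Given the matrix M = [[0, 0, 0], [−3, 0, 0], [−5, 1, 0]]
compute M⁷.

[[0, 0, 0], [0, 0, 0], [0, 0, 0]]

M is strictly triangular, hence nilpotent: M³ = 0, so M⁷ = 0.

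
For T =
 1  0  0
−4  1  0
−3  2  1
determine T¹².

T = I + N where N = [[0, 0, 0], [−4, 0, 0], [−3, 2, 0]] is strictly lower-triangular, so N³ = 0.
(I + N)¹² = I + 12·N + 66·N² = [[1, 0, 0], [−48, 1, 0], [−564, 24, 1]].

[[1, 0, 0], [−48, 1, 0], [−564, 24, 1]]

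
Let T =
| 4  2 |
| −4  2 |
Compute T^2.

[[8, 12], [−24, −4]]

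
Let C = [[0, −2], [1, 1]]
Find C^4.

C^2 = [[−2, −2], [1, −1]]
C^3 = [[−2, 2], [−1, −3]]
C^4 = [[2, 6], [−3, −1]]

[[2, 6], [−3, −1]]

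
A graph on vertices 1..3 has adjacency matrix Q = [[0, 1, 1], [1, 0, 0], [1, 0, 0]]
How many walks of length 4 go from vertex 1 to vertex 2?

0

The number of length-4 walks from vertex 1 to vertex 2 is entry (1,2) of Q⁴, where Q is the adjacency matrix.
Q² = [[2, 0, 0], [0, 1, 1], [0, 1, 1]]
Q³ = [[0, 2, 2], [2, 0, 0], [2, 0, 0]]
Q⁴ = [[4, 0, 0], [0, 2, 2], [0, 2, 2]]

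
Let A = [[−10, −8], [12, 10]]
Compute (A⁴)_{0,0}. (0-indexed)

16

tr A = 0 and det A = −4, so the characteristic polynomial is λ² − (0)λ + (−4) with roots −2 and 2.
Eigenvectors give P = [[−1, 2], [1, −3]] with P⁻¹ = [[−3, −2], [−1, −1]], and A = P·diag(−2, 2)·P⁻¹.
Then A⁴ = P·diag(16, 16)·P⁻¹ = [[−16, 32], [16, −48]] · [[−3, −2], [−1, −1]] = [[16, 0], [0, 16]].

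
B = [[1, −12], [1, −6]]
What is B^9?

tr B = −5 and det B = 6, so the characteristic polynomial is λ² − (−5)λ + (6) with roots −2 and −3.
Eigenvectors give P = [[4, 3], [1, 1]] with P⁻¹ = [[1, −3], [−1, 4]], and B = P·diag(−2, −3)·P⁻¹.
Then B^9 = P·diag(−512, −19683)·P⁻¹ = [[−2048, −59049], [−512, −19683]] · [[1, −3], [−1, 4]] = [[57001, −230052], [19171, −77196]].

[[57001, −230052], [19171, −77196]]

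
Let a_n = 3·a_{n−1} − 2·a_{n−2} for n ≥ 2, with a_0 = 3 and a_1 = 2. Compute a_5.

−28

With companion matrix A = [[3, −2], [1, 0]], [a_n, a_{n−1}]ᵀ = A·[a_{n−1}, a_{n−2}]ᵀ, so [a_5, a_4]ᵀ = A^4·[a_1, a_0]ᵀ.
A^4 = [[31, −30], [15, −14]], giving [a_5, a_4]ᵀ = [[−28], [−12]].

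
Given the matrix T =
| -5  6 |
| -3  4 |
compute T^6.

tr T = -1 and det T = -2, so the characteristic polynomial is λ² − (-1)λ + (-2) with roots -2 and 1.
Eigenvectors give P = [[2, 1], [1, 1]] with P⁻¹ = [[1, -1], [-1, 2]], and T = P·diag(-2, 1)·P⁻¹.
Then T^6 = P·diag(64, 1)·P⁻¹ = [[128, 1], [64, 1]] · [[1, -1], [-1, 2]] = [[127, -126], [63, -62]].

[[127, -126], [63, -62]]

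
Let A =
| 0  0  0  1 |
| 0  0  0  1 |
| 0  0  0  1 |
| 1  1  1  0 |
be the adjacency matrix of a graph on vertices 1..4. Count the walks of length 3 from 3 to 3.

The number of length-3 walks from vertex 3 to vertex 3 is entry (3,3) of A³, where A is the adjacency matrix.
A² = [[1, 1, 1, 0], [1, 1, 1, 0], [1, 1, 1, 0], [0, 0, 0, 3]]
A³ = [[0, 0, 0, 3], [0, 0, 0, 3], [0, 0, 0, 3], [3, 3, 3, 0]]

0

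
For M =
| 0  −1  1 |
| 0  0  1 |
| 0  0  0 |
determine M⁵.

M is strictly triangular, hence nilpotent: M³ = 0, so M⁵ = 0.

[[0, 0, 0], [0, 0, 0], [0, 0, 0]]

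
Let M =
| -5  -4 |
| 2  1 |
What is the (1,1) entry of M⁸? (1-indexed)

13121

tr M = -4 and det M = 3, so the characteristic polynomial is λ² − (-4)λ + (3) with roots -3 and -1.
Eigenvectors give P = [[2, 1], [-1, -1]] with P⁻¹ = [[1, 1], [-1, -2]], and M = P·diag(-3, -1)·P⁻¹.
Then M⁸ = P·diag(6561, 1)·P⁻¹ = [[13122, 1], [-6561, -1]] · [[1, 1], [-1, -2]] = [[13121, 13120], [-6560, -6559]].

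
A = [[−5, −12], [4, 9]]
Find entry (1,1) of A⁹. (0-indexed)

78729

tr A = 4 and det A = 3, so the characteristic polynomial is λ² − (4)λ + (3) with roots 3 and 1.
Eigenvectors give P = [[−3, −2], [2, 1]] with P⁻¹ = [[1, 2], [−2, −3]], and A = P·diag(3, 1)·P⁻¹.
Then A⁹ = P·diag(19683, 1)·P⁻¹ = [[−59049, −2], [39366, 1]] · [[1, 2], [−2, −3]] = [[−59045, −118092], [39364, 78729]].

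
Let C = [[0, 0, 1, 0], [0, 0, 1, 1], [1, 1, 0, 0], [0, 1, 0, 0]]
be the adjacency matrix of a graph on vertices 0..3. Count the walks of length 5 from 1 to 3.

5

The number of length-5 walks from vertex 1 to vertex 3 is entry (1,3) of C^5, where C is the adjacency matrix.
C^2 = [[1, 1, 0, 0], [1, 2, 0, 0], [0, 0, 2, 1], [0, 0, 1, 1]]
C^3 = [[0, 0, 2, 1], [0, 0, 3, 2], [2, 3, 0, 0], [1, 2, 0, 0]]
C^4 = [[2, 3, 0, 0], [3, 5, 0, 0], [0, 0, 5, 3], [0, 0, 3, 2]]
C^5 = [[0, 0, 5, 3], [0, 0, 8, 5], [5, 8, 0, 0], [3, 5, 0, 0]]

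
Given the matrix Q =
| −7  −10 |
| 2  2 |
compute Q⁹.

tr Q = −5 and det Q = 6, so the characteristic polynomial is λ² − (−5)λ + (6) with roots −2 and −3.
Eigenvectors give P = [[−2, 5], [1, −2]] with P⁻¹ = [[2, 5], [1, 2]], and Q = P·diag(−2, −3)·P⁻¹.
Then Q⁹ = P·diag(−512, −19683)·P⁻¹ = [[1024, −98415], [−512, 39366]] · [[2, 5], [1, 2]] = [[−96367, −191710], [38342, 76172]].

[[−96367, −191710], [38342, 76172]]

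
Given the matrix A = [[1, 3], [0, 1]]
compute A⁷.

A = I + N where N = [[0, 3], [0, 0]] is strictly upper-triangular, so N² = 0.
(I + N)⁷ = I + 7·N = [[1, 21], [0, 1]].

[[1, 21], [0, 1]]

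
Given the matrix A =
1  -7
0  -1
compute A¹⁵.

[[1, -7], [0, -1]]

A² = I (check: tr A = 0 and det A = -1), so A¹⁵ = A since 15 is odd.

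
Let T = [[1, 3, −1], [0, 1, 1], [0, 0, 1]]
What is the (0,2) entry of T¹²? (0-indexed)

T = I + N where N = [[0, 3, −1], [0, 0, 1], [0, 0, 0]] is strictly upper-triangular, so N³ = 0.
(I + N)¹² = I + 12·N + 66·N² = [[1, 36, 186], [0, 1, 12], [0, 0, 1]].

186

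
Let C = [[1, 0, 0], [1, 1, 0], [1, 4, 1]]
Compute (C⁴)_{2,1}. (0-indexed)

16

C = I + N where N = [[0, 0, 0], [1, 0, 0], [1, 4, 0]] is strictly lower-triangular, so N³ = 0.
(I + N)⁴ = I + 4·N + 6·N² = [[1, 0, 0], [4, 1, 0], [28, 16, 1]].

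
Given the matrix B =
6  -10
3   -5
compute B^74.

B² = B (a projection; rank 1, trace 1), so B^74 = B.

[[6, -10], [3, -5]]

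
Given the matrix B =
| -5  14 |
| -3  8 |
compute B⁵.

tr B = 3 and det B = 2, so the characteristic polynomial is λ² − (3)λ + (2) with roots 1 and 2.
Eigenvectors give P = [[7, 2], [3, 1]] with P⁻¹ = [[1, -2], [-3, 7]], and B = P·diag(1, 2)·P⁻¹.
Then B⁵ = P·diag(1, 32)·P⁻¹ = [[7, 64], [3, 32]] · [[1, -2], [-3, 7]] = [[-185, 434], [-93, 218]].

[[-185, 434], [-93, 218]]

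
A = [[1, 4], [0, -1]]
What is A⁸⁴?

A² = I (check: tr A = 0 and det A = -1), so A⁸⁴ = I since 84 is even.

[[1, 0], [0, 1]]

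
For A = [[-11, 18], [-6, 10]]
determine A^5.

tr A = -1 and det A = -2, so the characteristic polynomial is λ² − (-1)λ + (-2) with roots 1 and -2.
Eigenvectors give P = [[3, -2], [2, -1]] with P⁻¹ = [[-1, 2], [-2, 3]], and A = P·diag(1, -2)·P⁻¹.
Then A^5 = P·diag(1, -32)·P⁻¹ = [[3, 64], [2, 32]] · [[-1, 2], [-2, 3]] = [[-131, 198], [-66, 100]].

[[-131, 198], [-66, 100]]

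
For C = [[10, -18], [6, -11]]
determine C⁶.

tr C = -1 and det C = -2, so the characteristic polynomial is λ² − (-1)λ + (-2) with roots -2 and 1.
Eigenvectors give P = [[3, -2], [2, -1]] with P⁻¹ = [[-1, 2], [-2, 3]], and C = P·diag(-2, 1)·P⁻¹.
Then C⁶ = P·diag(64, 1)·P⁻¹ = [[192, -2], [128, -1]] · [[-1, 2], [-2, 3]] = [[-188, 378], [-126, 253]].

[[-188, 378], [-126, 253]]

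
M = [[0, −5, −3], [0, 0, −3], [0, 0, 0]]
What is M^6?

M is strictly triangular, hence nilpotent: M^3 = 0, so M^6 = 0.

[[0, 0, 0], [0, 0, 0], [0, 0, 0]]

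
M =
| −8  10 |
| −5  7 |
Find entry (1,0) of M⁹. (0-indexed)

−20195

tr M = −1 and det M = −6, so the characteristic polynomial is λ² − (−1)λ + (−6) with roots 2 and −3.
Eigenvectors give P = [[−1, 2], [−1, 1]] with P⁻¹ = [[1, −2], [1, −1]], and M = P·diag(2, −3)·P⁻¹.
Then M⁹ = P·diag(512, −19683)·P⁻¹ = [[−512, −39366], [−512, −19683]] · [[1, −2], [1, −1]] = [[−39878, 40390], [−20195, 20707]].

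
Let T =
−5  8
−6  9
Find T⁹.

tr T = 4 and det T = 3, so the characteristic polynomial is λ² − (4)λ + (3) with roots 3 and 1.
Eigenvectors give P = [[−1, 4], [−1, 3]] with P⁻¹ = [[3, −4], [1, −1]], and T = P·diag(3, 1)·P⁻¹.
Then T⁹ = P·diag(19683, 1)·P⁻¹ = [[−19683, 4], [−19683, 3]] · [[3, −4], [1, −1]] = [[−59045, 78728], [−59046, 78729]].

[[−59045, 78728], [−59046, 78729]]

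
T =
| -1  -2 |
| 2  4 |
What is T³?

T² = [[-3, -6], [6, 12]]
T³ = [[-9, -18], [18, 36]]

[[-9, -18], [18, 36]]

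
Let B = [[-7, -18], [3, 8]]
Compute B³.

[[-19, -54], [9, 26]]

tr B = 1 and det B = -2, so the characteristic polynomial is λ² − (1)λ + (-2) with roots -1 and 2.
Eigenvectors give P = [[-3, -2], [1, 1]] with P⁻¹ = [[-1, -2], [1, 3]], and B = P·diag(-1, 2)·P⁻¹.
Then B³ = P·diag(-1, 8)·P⁻¹ = [[3, -16], [-1, 8]] · [[-1, -2], [1, 3]] = [[-19, -54], [9, 26]].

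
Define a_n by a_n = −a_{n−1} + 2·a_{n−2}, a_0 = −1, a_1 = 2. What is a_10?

With companion matrix Q = [[−1, 2], [1, 0]], [a_n, a_{n−1}]ᵀ = Q·[a_{n−1}, a_{n−2}]ᵀ, so [a_10, a_9]ᵀ = Q^9·[a_1, a_0]ᵀ.
Q^9 = [[−341, 342], [171, −170]], giving [a_10, a_9]ᵀ = [[−1024], [512]].

−1024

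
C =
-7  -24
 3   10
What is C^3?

[[-55, -168], [21, 64]]

tr C = 3 and det C = 2, so the characteristic polynomial is λ² − (3)λ + (2) with roots 2 and 1.
Eigenvectors give P = [[-8, -3], [3, 1]] with P⁻¹ = [[1, 3], [-3, -8]], and C = P·diag(2, 1)·P⁻¹.
Then C^3 = P·diag(8, 1)·P⁻¹ = [[-64, -3], [24, 1]] · [[1, 3], [-3, -8]] = [[-55, -168], [21, 64]].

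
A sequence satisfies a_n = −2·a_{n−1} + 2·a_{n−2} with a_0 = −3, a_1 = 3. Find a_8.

With companion matrix M = [[−2, 2], [1, 0]], [a_n, a_{n−1}]ᵀ = M·[a_{n−1}, a_{n−2}]ᵀ, so [a_8, a_7]ᵀ = M⁷·[a_1, a_0]ᵀ.
M⁷ = [[−896, 656], [328, −240]], giving [a_8, a_7]ᵀ = [[−4656], [1704]].

−4656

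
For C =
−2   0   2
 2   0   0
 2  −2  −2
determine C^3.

[[−40, 16, 32], [16, −8, −16], [48, −16, −40]]

C^2 = [[8, −4, −8], [−4, 0, 4], [−12, 4, 8]]
C^3 = [[−40, 16, 32], [16, −8, −16], [48, −16, −40]]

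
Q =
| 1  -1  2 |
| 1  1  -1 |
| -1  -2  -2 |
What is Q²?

[[-2, -6, -1], [3, 2, 3], [-1, 3, 4]]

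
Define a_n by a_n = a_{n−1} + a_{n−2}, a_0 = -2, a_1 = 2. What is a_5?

4

With companion matrix Q = [[1, 1], [1, 0]], [a_n, a_{n−1}]ᵀ = Q·[a_{n−1}, a_{n−2}]ᵀ, so [a_5, a_4]ᵀ = Q⁴·[a_1, a_0]ᵀ.
Q⁴ = [[5, 3], [3, 2]], giving [a_5, a_4]ᵀ = [[4], [2]].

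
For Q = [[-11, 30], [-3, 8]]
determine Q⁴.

tr Q = -3 and det Q = 2, so the characteristic polynomial is λ² − (-3)λ + (2) with roots -2 and -1.
Eigenvectors give P = [[10, 3], [3, 1]] with P⁻¹ = [[1, -3], [-3, 10]], and Q = P·diag(-2, -1)·P⁻¹.
Then Q⁴ = P·diag(16, 1)·P⁻¹ = [[160, 3], [48, 1]] · [[1, -3], [-3, 10]] = [[151, -450], [45, -134]].

[[151, -450], [45, -134]]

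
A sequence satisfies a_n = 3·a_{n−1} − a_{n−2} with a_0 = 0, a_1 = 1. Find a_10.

With companion matrix M = [[3, −1], [1, 0]], [a_n, a_{n−1}]ᵀ = M·[a_{n−1}, a_{n−2}]ᵀ, so [a_10, a_9]ᵀ = M⁹·[a_1, a_0]ᵀ.
M⁹ = [[6765, −2584], [2584, −987]], giving [a_10, a_9]ᵀ = [[6765], [2584]].

6765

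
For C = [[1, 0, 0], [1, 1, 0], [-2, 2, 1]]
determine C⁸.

[[1, 0, 0], [8, 1, 0], [40, 16, 1]]

C = I + N where N = [[0, 0, 0], [1, 0, 0], [-2, 2, 0]] is strictly lower-triangular, so N³ = 0.
(I + N)⁸ = I + 8·N + 28·N² = [[1, 0, 0], [8, 1, 0], [40, 16, 1]].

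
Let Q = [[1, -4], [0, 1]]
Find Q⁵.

[[1, -20], [0, 1]]

Q = I + N where N = [[0, -4], [0, 0]] is strictly upper-triangular, so N² = 0.
(I + N)⁵ = I + 5·N = [[1, -20], [0, 1]].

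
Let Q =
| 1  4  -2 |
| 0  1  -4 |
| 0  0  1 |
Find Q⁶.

[[1, 24, -252], [0, 1, -24], [0, 0, 1]]

Q = I + N where N = [[0, 4, -2], [0, 0, -4], [0, 0, 0]] is strictly upper-triangular, so N³ = 0.
(I + N)⁶ = I + 6·N + 15·N² = [[1, 24, -252], [0, 1, -24], [0, 0, 1]].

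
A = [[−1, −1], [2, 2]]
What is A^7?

A² = A (a projection; rank 1, trace 1), so A^7 = A.

[[−1, −1], [2, 2]]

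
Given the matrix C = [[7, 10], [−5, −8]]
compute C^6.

tr C = −1 and det C = −6, so the characteristic polynomial is λ² − (−1)λ + (−6) with roots 2 and −3.
Eigenvectors give P = [[−2, −1], [1, 1]] with P⁻¹ = [[−1, −1], [1, 2]], and C = P·diag(2, −3)·P⁻¹.
Then C^6 = P·diag(64, 729)·P⁻¹ = [[−128, −729], [64, 729]] · [[−1, −1], [1, 2]] = [[−601, −1330], [665, 1394]].

[[−601, −1330], [665, 1394]]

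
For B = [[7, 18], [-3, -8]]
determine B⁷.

[[259, 774], [-129, -386]]

tr B = -1 and det B = -2, so the characteristic polynomial is λ² − (-1)λ + (-2) with roots 1 and -2.
Eigenvectors give P = [[3, -2], [-1, 1]] with P⁻¹ = [[1, 2], [1, 3]], and B = P·diag(1, -2)·P⁻¹.
Then B⁷ = P·diag(1, -128)·P⁻¹ = [[3, 256], [-1, -128]] · [[1, 2], [1, 3]] = [[259, 774], [-129, -386]].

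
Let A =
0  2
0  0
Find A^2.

A is strictly triangular, hence nilpotent: A^2 = 0, so A^2 = 0.

[[0, 0], [0, 0]]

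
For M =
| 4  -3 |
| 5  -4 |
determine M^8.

M² = I (check: tr M = 0 and det M = -1), so M^8 = I since 8 is even.

[[1, 0], [0, 1]]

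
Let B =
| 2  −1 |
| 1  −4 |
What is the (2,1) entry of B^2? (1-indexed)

−2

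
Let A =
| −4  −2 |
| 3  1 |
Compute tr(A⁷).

−129

tr A = −3 and det A = 2, so the characteristic polynomial is λ² − (−3)λ + (2) with roots −1 and −2.
Eigenvectors give P = [[−2, −1], [3, 1]] with P⁻¹ = [[1, 1], [−3, −2]], and A = P·diag(−1, −2)·P⁻¹.
Then A⁷ = P·diag(−1, −128)·P⁻¹ = [[2, 128], [−3, −128]] · [[1, 1], [−3, −2]] = [[−382, −254], [381, 253]].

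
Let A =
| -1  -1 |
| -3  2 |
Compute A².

[[4, -1], [-3, 7]]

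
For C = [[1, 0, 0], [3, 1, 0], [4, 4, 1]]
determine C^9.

C = I + N where N = [[0, 0, 0], [3, 0, 0], [4, 4, 0]] is strictly lower-triangular, so N^3 = 0.
(I + N)^9 = I + 9·N + 36·N^2 = [[1, 0, 0], [27, 1, 0], [468, 36, 1]].

[[1, 0, 0], [27, 1, 0], [468, 36, 1]]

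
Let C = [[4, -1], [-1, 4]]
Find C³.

C² = [[17, -8], [-8, 17]]
C³ = [[76, -49], [-49, 76]]

[[76, -49], [-49, 76]]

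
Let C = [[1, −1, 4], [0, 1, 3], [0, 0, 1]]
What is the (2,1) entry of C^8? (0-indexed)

C = I + N where N = [[0, −1, 4], [0, 0, 3], [0, 0, 0]] is strictly upper-triangular, so N^3 = 0.
(I + N)^8 = I + 8·N + 28·N^2 = [[1, −8, −52], [0, 1, 24], [0, 0, 1]].

0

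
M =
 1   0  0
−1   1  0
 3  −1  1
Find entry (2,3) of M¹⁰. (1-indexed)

M = I + N where N = [[0, 0, 0], [−1, 0, 0], [3, −1, 0]] is strictly lower-triangular, so N³ = 0.
(I + N)¹⁰ = I + 10·N + 45·N² = [[1, 0, 0], [−10, 1, 0], [75, −10, 1]].

0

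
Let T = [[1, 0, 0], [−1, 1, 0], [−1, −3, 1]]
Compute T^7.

T = I + N where N = [[0, 0, 0], [−1, 0, 0], [−1, −3, 0]] is strictly lower-triangular, so N^3 = 0.
(I + N)^7 = I + 7·N + 21·N^2 = [[1, 0, 0], [−7, 1, 0], [56, −21, 1]].

[[1, 0, 0], [−7, 1, 0], [56, −21, 1]]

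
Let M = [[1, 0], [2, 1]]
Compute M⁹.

M = I + N where N = [[0, 0], [2, 0]] is strictly lower-triangular, so N² = 0.
(I + N)⁹ = I + 9·N = [[1, 0], [18, 1]].

[[1, 0], [18, 1]]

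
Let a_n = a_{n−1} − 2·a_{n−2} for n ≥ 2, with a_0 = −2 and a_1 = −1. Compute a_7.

13

With companion matrix B = [[1, −2], [1, 0]], [a_n, a_{n−1}]ᵀ = B·[a_{n−1}, a_{n−2}]ᵀ, so [a_7, a_6]ᵀ = B⁶·[a_1, a_0]ᵀ.
B⁶ = [[7, −10], [5, 2]], giving [a_7, a_6]ᵀ = [[13], [−9]].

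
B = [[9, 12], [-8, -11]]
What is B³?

[[57, 84], [-56, -83]]

tr B = -2 and det B = -3, so the characteristic polynomial is λ² − (-2)λ + (-3) with roots 1 and -3.
Eigenvectors give P = [[-3, 1], [2, -1]] with P⁻¹ = [[-1, -1], [-2, -3]], and B = P·diag(1, -3)·P⁻¹.
Then B³ = P·diag(1, -27)·P⁻¹ = [[-3, -27], [2, 27]] · [[-1, -1], [-2, -3]] = [[57, 84], [-56, -83]].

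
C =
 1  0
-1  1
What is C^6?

C = I + N where N = [[0, 0], [-1, 0]] is strictly lower-triangular, so N^2 = 0.
(I + N)^6 = I + 6·N = [[1, 0], [-6, 1]].

[[1, 0], [-6, 1]]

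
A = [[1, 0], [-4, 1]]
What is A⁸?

[[1, 0], [-32, 1]]

A = I + N where N = [[0, 0], [-4, 0]] is strictly lower-triangular, so N² = 0.
(I + N)⁸ = I + 8·N = [[1, 0], [-32, 1]].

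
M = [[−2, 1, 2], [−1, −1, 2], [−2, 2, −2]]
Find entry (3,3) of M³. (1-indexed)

M² = [[−1, 1, −6], [−1, 4, −8], [6, −8, 4]]
M³ = [[13, −14, 12], [14, −21, 22], [−12, 22, −12]]

−12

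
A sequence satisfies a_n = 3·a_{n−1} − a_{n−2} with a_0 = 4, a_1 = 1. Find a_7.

With companion matrix M = [[3, −1], [1, 0]], [a_n, a_{n−1}]ᵀ = M·[a_{n−1}, a_{n−2}]ᵀ, so [a_7, a_6]ᵀ = M⁶·[a_1, a_0]ᵀ.
M⁶ = [[377, −144], [144, −55]], giving [a_7, a_6]ᵀ = [[−199], [−76]].

−199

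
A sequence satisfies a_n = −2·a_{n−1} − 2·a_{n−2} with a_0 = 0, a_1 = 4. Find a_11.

With companion matrix M = [[−2, −2], [1, 0]], [a_n, a_{n−1}]ᵀ = M·[a_{n−1}, a_{n−2}]ᵀ, so [a_11, a_10]ᵀ = M¹⁰·[a_1, a_0]ᵀ.
M¹⁰ = [[32, 64], [−32, −32]], giving [a_11, a_10]ᵀ = [[128], [−128]].

128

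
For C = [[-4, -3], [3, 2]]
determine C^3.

[[-10, -9], [9, 8]]

C^2 = [[7, 6], [-6, -5]]
C^3 = [[-10, -9], [9, 8]]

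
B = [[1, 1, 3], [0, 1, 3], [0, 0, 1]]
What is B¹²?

[[1, 12, 234], [0, 1, 36], [0, 0, 1]]

B = I + N where N = [[0, 1, 3], [0, 0, 3], [0, 0, 0]] is strictly upper-triangular, so N³ = 0.
(I + N)¹² = I + 12·N + 66·N² = [[1, 12, 234], [0, 1, 36], [0, 0, 1]].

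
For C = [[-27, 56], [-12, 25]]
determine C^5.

[[-1707, 3416], [-732, 1465]]

tr C = -2 and det C = -3, so the characteristic polynomial is λ² − (-2)λ + (-3) with roots 1 and -3.
Eigenvectors give P = [[2, 7], [1, 3]] with P⁻¹ = [[-3, 7], [1, -2]], and C = P·diag(1, -3)·P⁻¹.
Then C^5 = P·diag(1, -243)·P⁻¹ = [[2, -1701], [1, -729]] · [[-3, 7], [1, -2]] = [[-1707, 3416], [-732, 1465]].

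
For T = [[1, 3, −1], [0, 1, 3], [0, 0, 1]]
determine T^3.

T = I + N where N = [[0, 3, −1], [0, 0, 3], [0, 0, 0]] is strictly upper-triangular, so N^3 = 0.
(I + N)^3 = I + 3·N + 3·N^2 = [[1, 9, 24], [0, 1, 9], [0, 0, 1]].

[[1, 9, 24], [0, 1, 9], [0, 0, 1]]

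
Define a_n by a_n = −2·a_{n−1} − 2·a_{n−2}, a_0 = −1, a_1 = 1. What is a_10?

With companion matrix T = [[−2, −2], [1, 0]], [a_n, a_{n−1}]ᵀ = T·[a_{n−1}, a_{n−2}]ᵀ, so [a_10, a_9]ᵀ = T^9·[a_1, a_0]ᵀ.
T^9 = [[−32, −32], [16, 0]], giving [a_10, a_9]ᵀ = [[0], [16]].

0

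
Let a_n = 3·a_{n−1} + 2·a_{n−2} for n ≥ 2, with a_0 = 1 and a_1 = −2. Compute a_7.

−2536

With companion matrix C = [[3, 2], [1, 0]], [a_n, a_{n−1}]ᵀ = C·[a_{n−1}, a_{n−2}]ᵀ, so [a_7, a_6]ᵀ = C^6·[a_1, a_0]ᵀ.
C^6 = [[1763, 990], [495, 278]], giving [a_7, a_6]ᵀ = [[−2536], [−712]].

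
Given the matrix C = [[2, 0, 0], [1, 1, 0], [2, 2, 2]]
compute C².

[[4, 0, 0], [3, 1, 0], [10, 6, 4]]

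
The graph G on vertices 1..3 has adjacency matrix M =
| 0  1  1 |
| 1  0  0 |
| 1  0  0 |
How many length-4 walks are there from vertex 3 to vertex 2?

2

The number of length-4 walks from vertex 3 to vertex 2 is entry (3,2) of M⁴, where M is the adjacency matrix.
M² = [[2, 0, 0], [0, 1, 1], [0, 1, 1]]
M³ = [[0, 2, 2], [2, 0, 0], [2, 0, 0]]
M⁴ = [[4, 0, 0], [0, 2, 2], [0, 2, 2]]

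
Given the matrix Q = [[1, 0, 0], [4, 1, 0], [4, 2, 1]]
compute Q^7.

Q = I + N where N = [[0, 0, 0], [4, 0, 0], [4, 2, 0]] is strictly lower-triangular, so N^3 = 0.
(I + N)^7 = I + 7·N + 21·N^2 = [[1, 0, 0], [28, 1, 0], [196, 14, 1]].

[[1, 0, 0], [28, 1, 0], [196, 14, 1]]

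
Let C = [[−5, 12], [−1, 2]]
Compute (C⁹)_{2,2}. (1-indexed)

1532

tr C = −3 and det C = 2, so the characteristic polynomial is λ² − (−3)λ + (2) with roots −2 and −1.
Eigenvectors give P = [[−4, 3], [−1, 1]] with P⁻¹ = [[−1, 3], [−1, 4]], and C = P·diag(−2, −1)·P⁻¹.
Then C⁹ = P·diag(−512, −1)·P⁻¹ = [[2048, −3], [512, −1]] · [[−1, 3], [−1, 4]] = [[−2045, 6132], [−511, 1532]].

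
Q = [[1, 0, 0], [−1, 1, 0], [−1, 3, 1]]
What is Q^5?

[[1, 0, 0], [−5, 1, 0], [−35, 15, 1]]

Q = I + N where N = [[0, 0, 0], [−1, 0, 0], [−1, 3, 0]] is strictly lower-triangular, so N^3 = 0.
(I + N)^5 = I + 5·N + 10·N^2 = [[1, 0, 0], [−5, 1, 0], [−35, 15, 1]].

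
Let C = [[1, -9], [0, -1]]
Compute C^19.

[[1, -9], [0, -1]]

C² = I (check: tr C = 0 and det C = -1), so C^19 = C since 19 is odd.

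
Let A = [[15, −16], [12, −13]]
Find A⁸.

[[26241, −26240], [19680, −19679]]

tr A = 2 and det A = −3, so the characteristic polynomial is λ² − (2)λ + (−3) with roots 3 and −1.
Eigenvectors give P = [[4, 1], [3, 1]] with P⁻¹ = [[1, −1], [−3, 4]], and A = P·diag(3, −1)·P⁻¹.
Then A⁸ = P·diag(6561, 1)·P⁻¹ = [[26244, 1], [19683, 1]] · [[1, −1], [−3, 4]] = [[26241, −26240], [19680, −19679]].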